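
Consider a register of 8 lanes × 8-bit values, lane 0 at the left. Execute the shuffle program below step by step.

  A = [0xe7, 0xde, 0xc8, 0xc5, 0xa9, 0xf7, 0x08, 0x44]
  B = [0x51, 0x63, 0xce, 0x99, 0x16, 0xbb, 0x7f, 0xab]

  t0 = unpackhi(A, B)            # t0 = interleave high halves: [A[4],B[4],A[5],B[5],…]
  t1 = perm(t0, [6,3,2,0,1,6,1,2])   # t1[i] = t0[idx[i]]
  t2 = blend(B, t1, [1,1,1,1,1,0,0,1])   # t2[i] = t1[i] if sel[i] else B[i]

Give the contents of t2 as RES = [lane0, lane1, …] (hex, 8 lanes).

RES = [ 0x44  0xbb  0xf7  0xa9  0x16  0xbb  0x7f  0xf7 ]

t0 = [0xa9, 0x16, 0xf7, 0xbb, 0x08, 0x7f, 0x44, 0xab]
t1 = [0x44, 0xbb, 0xf7, 0xa9, 0x16, 0x44, 0x16, 0xf7]
t2 = [0x44, 0xbb, 0xf7, 0xa9, 0x16, 0xbb, 0x7f, 0xf7]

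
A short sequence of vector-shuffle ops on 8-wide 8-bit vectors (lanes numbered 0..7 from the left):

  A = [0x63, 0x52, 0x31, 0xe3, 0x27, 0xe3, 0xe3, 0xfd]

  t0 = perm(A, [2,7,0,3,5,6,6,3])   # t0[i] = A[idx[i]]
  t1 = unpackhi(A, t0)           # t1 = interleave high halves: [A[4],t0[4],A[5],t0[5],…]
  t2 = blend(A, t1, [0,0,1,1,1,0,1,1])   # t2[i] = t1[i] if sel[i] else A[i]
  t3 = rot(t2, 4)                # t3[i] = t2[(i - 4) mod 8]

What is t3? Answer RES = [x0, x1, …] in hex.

RES = [ 0xe3  0xe3  0xfd  0xe3  0x63  0x52  0xe3  0xe3 ]

t0 = [0x31, 0xfd, 0x63, 0xe3, 0xe3, 0xe3, 0xe3, 0xe3]
t1 = [0x27, 0xe3, 0xe3, 0xe3, 0xe3, 0xe3, 0xfd, 0xe3]
t2 = [0x63, 0x52, 0xe3, 0xe3, 0xe3, 0xe3, 0xfd, 0xe3]
t3 = [0xe3, 0xe3, 0xfd, 0xe3, 0x63, 0x52, 0xe3, 0xe3]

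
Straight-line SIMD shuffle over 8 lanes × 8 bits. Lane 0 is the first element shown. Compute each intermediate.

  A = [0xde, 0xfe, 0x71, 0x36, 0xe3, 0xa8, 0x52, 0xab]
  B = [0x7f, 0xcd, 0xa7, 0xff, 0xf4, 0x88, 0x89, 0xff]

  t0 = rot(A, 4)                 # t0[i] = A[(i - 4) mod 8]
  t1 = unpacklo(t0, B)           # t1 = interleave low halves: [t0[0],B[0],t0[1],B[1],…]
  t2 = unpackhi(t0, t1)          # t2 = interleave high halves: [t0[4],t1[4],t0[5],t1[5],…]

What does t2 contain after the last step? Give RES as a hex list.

→ t0 |e3|a8|52|ab|de|fe|71|36|
→ t1 |e3|7f|a8|cd|52|a7|ab|ff|
→ t2 |de|52|fe|a7|71|ab|36|ff|

RES = [ 0xde  0x52  0xfe  0xa7  0x71  0xab  0x36  0xff ]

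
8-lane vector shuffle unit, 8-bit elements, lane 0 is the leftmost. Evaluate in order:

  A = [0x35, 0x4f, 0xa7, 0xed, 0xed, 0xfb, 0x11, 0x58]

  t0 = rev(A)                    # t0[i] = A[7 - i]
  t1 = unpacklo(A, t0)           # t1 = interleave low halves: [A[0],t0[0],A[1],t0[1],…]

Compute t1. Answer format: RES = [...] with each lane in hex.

RES = [ 0x35  0x58  0x4f  0x11  0xa7  0xfb  0xed  0xed ]

  t0: 58 11 fb ed ed a7 4f 35
  t1: 35 58 4f 11 a7 fb ed ed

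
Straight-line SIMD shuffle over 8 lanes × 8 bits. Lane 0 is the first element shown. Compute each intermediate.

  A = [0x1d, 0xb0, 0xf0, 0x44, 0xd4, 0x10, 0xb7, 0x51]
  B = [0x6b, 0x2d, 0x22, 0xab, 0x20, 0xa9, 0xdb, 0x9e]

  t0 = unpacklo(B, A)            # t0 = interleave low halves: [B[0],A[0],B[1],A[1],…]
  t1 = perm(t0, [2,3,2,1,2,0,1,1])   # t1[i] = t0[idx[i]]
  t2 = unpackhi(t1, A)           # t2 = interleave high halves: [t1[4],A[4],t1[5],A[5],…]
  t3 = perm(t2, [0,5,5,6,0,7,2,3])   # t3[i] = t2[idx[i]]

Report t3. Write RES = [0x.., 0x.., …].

→ t0 |6b|1d|2d|b0|22|f0|ab|44|
→ t1 |2d|b0|2d|1d|2d|6b|1d|1d|
→ t2 |2d|d4|6b|10|1d|b7|1d|51|
→ t3 |2d|b7|b7|1d|2d|51|6b|10|

RES = [ 0x2d  0xb7  0xb7  0x1d  0x2d  0x51  0x6b  0x10 ]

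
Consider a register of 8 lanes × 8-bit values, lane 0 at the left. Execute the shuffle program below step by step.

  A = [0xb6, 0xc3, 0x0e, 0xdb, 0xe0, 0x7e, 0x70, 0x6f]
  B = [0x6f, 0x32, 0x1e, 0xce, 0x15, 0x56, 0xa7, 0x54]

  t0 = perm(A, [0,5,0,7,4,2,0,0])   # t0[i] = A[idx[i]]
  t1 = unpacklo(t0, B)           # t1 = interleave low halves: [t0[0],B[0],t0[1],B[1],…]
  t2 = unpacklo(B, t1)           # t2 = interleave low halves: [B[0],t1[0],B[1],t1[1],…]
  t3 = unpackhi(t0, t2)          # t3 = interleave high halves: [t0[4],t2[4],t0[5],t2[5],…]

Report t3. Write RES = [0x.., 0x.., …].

  t0: b6 7e b6 6f e0 0e b6 b6
  t1: b6 6f 7e 32 b6 1e 6f ce
  t2: 6f b6 32 6f 1e 7e ce 32
  t3: e0 1e 0e 7e b6 ce b6 32

RES = [ 0xe0  0x1e  0x0e  0x7e  0xb6  0xce  0xb6  0x32 ]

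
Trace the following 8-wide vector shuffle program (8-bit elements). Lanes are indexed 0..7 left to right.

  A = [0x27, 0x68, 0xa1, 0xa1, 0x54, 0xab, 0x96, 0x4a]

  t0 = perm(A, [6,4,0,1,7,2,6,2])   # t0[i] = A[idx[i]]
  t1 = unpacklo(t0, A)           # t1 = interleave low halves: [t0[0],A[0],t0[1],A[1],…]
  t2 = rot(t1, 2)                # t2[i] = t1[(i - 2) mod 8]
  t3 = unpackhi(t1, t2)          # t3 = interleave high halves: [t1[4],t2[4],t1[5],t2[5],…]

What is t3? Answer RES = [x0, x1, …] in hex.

RES = [0x27, 0x54, 0xa1, 0x68, 0x68, 0x27, 0xa1, 0xa1]

  t0: 96 54 27 68 4a a1 96 a1
  t1: 96 27 54 68 27 a1 68 a1
  t2: 68 a1 96 27 54 68 27 a1
  t3: 27 54 a1 68 68 27 a1 a1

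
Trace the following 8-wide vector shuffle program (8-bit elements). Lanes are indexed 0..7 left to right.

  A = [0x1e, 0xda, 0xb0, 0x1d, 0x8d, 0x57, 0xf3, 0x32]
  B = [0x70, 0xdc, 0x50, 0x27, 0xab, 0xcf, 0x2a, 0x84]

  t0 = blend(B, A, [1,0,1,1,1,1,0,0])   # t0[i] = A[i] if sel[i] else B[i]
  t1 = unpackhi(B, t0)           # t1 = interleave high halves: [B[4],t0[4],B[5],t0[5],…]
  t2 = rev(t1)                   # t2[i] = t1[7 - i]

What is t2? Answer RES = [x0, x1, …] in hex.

  t0: 1e dc b0 1d 8d 57 2a 84
  t1: ab 8d cf 57 2a 2a 84 84
  t2: 84 84 2a 2a 57 cf 8d ab

RES = [ 0x84  0x84  0x2a  0x2a  0x57  0xcf  0x8d  0xab ]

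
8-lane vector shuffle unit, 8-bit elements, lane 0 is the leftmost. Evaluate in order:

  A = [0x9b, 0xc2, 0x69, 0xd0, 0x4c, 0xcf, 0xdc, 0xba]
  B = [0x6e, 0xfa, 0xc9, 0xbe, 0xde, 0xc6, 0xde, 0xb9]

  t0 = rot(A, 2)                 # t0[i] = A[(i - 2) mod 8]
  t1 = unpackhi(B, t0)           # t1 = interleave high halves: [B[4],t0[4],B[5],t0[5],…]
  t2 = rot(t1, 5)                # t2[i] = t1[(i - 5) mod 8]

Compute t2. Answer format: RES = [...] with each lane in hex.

RES = [0xd0, 0xde, 0x4c, 0xb9, 0xcf, 0xde, 0x69, 0xc6]

→ t0 |dc|ba|9b|c2|69|d0|4c|cf|
→ t1 |de|69|c6|d0|de|4c|b9|cf|
→ t2 |d0|de|4c|b9|cf|de|69|c6|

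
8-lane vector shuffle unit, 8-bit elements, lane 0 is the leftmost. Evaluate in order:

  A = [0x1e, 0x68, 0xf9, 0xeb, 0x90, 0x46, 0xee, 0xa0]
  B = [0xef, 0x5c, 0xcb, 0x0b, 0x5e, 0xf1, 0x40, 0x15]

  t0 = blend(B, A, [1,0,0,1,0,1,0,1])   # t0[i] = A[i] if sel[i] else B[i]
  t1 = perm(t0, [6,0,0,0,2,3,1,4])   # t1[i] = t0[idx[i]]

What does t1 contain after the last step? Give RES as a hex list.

RES = [ 0x40  0x1e  0x1e  0x1e  0xcb  0xeb  0x5c  0x5e ]

t0 = [0x1e, 0x5c, 0xcb, 0xeb, 0x5e, 0x46, 0x40, 0xa0]
t1 = [0x40, 0x1e, 0x1e, 0x1e, 0xcb, 0xeb, 0x5c, 0x5e]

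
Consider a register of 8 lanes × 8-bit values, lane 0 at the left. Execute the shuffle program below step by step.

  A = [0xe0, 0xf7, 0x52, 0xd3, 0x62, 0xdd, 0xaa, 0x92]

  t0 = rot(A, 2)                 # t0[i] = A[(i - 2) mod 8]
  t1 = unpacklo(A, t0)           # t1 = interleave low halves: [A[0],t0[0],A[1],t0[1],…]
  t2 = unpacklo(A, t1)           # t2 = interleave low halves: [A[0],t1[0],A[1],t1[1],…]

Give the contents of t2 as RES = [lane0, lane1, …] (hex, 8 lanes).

t0 = [0xaa, 0x92, 0xe0, 0xf7, 0x52, 0xd3, 0x62, 0xdd]
t1 = [0xe0, 0xaa, 0xf7, 0x92, 0x52, 0xe0, 0xd3, 0xf7]
t2 = [0xe0, 0xe0, 0xf7, 0xaa, 0x52, 0xf7, 0xd3, 0x92]

RES = [0xe0, 0xe0, 0xf7, 0xaa, 0x52, 0xf7, 0xd3, 0x92]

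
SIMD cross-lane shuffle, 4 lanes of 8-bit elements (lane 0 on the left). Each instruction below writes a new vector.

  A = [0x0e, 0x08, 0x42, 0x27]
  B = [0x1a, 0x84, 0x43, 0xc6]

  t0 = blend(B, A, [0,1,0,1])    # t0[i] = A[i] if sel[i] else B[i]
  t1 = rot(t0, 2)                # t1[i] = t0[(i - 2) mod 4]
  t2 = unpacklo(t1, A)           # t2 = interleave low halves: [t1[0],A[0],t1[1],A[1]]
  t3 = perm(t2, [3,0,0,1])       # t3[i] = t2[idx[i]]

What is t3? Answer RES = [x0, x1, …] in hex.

RES = [0x08, 0x43, 0x43, 0x0e]

t0 = [0x1a, 0x08, 0x43, 0x27]
t1 = [0x43, 0x27, 0x1a, 0x08]
t2 = [0x43, 0x0e, 0x27, 0x08]
t3 = [0x08, 0x43, 0x43, 0x0e]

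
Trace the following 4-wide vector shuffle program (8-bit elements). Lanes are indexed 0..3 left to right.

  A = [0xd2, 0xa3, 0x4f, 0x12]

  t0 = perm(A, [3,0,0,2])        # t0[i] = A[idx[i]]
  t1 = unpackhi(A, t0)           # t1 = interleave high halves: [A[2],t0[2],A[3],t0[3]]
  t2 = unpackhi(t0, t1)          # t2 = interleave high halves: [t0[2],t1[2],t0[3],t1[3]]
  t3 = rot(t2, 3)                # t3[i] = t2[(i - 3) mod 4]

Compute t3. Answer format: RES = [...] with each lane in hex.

  t0: 12 d2 d2 4f
  t1: 4f d2 12 4f
  t2: d2 12 4f 4f
  t3: 12 4f 4f d2

RES = [ 0x12  0x4f  0x4f  0xd2 ]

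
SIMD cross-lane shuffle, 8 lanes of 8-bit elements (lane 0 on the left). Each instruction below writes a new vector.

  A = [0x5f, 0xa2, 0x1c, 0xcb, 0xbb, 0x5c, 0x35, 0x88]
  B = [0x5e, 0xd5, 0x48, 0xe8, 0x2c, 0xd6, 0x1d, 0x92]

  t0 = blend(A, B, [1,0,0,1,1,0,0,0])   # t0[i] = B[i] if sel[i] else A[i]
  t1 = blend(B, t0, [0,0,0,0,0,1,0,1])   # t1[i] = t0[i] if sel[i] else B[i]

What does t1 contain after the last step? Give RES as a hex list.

RES = [ 0x5e  0xd5  0x48  0xe8  0x2c  0x5c  0x1d  0x88 ]

  t0: 5e a2 1c e8 2c 5c 35 88
  t1: 5e d5 48 e8 2c 5c 1d 88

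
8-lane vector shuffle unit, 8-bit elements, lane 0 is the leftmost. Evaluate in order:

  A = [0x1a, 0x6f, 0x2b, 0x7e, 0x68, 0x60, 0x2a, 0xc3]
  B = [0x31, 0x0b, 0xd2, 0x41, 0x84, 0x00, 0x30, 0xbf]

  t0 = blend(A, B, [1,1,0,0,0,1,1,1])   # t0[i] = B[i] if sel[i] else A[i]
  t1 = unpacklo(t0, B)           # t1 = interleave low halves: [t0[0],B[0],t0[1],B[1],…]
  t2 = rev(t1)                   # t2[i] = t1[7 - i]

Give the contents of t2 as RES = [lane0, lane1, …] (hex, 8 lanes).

  t0: 31 0b 2b 7e 68 00 30 bf
  t1: 31 31 0b 0b 2b d2 7e 41
  t2: 41 7e d2 2b 0b 0b 31 31

RES = [ 0x41  0x7e  0xd2  0x2b  0x0b  0x0b  0x31  0x31 ]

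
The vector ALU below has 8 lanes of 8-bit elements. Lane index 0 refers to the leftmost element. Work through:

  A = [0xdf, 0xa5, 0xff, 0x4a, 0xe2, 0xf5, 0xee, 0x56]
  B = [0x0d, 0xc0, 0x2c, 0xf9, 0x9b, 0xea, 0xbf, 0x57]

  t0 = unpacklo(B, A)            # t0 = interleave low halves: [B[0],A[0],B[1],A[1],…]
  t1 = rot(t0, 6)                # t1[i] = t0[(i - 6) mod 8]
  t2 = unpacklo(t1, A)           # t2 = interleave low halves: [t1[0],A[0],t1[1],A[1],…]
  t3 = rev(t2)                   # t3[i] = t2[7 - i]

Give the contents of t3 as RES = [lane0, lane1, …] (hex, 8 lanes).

RES = [ 0x4a  0xff  0xff  0x2c  0xa5  0xa5  0xdf  0xc0 ]

  t0: 0d df c0 a5 2c ff f9 4a
  t1: c0 a5 2c ff f9 4a 0d df
  t2: c0 df a5 a5 2c ff ff 4a
  t3: 4a ff ff 2c a5 a5 df c0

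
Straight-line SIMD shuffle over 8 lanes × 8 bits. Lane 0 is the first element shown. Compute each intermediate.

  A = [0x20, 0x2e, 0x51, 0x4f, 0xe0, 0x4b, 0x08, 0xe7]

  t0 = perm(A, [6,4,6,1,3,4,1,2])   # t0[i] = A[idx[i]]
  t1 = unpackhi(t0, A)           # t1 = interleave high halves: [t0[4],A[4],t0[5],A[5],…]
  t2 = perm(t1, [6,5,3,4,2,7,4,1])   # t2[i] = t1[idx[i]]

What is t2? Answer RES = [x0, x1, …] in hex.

  t0: 08 e0 08 2e 4f e0 2e 51
  t1: 4f e0 e0 4b 2e 08 51 e7
  t2: 51 08 4b 2e e0 e7 2e e0

RES = [0x51, 0x08, 0x4b, 0x2e, 0xe0, 0xe7, 0x2e, 0xe0]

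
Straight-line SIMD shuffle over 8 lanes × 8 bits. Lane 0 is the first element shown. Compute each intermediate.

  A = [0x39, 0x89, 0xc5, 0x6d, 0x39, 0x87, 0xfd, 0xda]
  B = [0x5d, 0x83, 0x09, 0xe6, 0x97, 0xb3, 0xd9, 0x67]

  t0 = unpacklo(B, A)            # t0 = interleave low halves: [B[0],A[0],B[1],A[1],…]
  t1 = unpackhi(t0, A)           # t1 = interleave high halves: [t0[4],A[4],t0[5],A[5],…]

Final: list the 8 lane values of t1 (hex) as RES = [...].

t0 = [0x5d, 0x39, 0x83, 0x89, 0x09, 0xc5, 0xe6, 0x6d]
t1 = [0x09, 0x39, 0xc5, 0x87, 0xe6, 0xfd, 0x6d, 0xda]

RES = [ 0x09  0x39  0xc5  0x87  0xe6  0xfd  0x6d  0xda ]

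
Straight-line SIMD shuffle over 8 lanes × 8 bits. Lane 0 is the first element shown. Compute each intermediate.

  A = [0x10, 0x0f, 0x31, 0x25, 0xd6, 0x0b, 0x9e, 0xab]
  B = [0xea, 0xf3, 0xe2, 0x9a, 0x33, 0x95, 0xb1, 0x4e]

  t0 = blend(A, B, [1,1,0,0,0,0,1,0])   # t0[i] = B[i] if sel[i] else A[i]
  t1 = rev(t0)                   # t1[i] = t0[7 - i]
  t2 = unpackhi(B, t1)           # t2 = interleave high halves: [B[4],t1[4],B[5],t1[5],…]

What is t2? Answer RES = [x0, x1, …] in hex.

RES = [ 0x33  0x25  0x95  0x31  0xb1  0xf3  0x4e  0xea ]

t0 = [0xea, 0xf3, 0x31, 0x25, 0xd6, 0x0b, 0xb1, 0xab]
t1 = [0xab, 0xb1, 0x0b, 0xd6, 0x25, 0x31, 0xf3, 0xea]
t2 = [0x33, 0x25, 0x95, 0x31, 0xb1, 0xf3, 0x4e, 0xea]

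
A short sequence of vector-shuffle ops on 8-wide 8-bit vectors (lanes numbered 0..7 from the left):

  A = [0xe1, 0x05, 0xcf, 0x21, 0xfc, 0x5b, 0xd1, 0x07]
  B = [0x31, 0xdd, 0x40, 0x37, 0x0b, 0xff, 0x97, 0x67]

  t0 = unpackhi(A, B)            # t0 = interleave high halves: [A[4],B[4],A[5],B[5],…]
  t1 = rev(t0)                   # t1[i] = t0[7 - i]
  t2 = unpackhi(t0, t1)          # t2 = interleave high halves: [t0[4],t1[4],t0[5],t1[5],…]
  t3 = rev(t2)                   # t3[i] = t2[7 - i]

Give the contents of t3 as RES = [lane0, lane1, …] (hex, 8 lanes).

RES = [0xfc, 0x67, 0x0b, 0x07, 0x5b, 0x97, 0xff, 0xd1]

  t0: fc 0b 5b ff d1 97 07 67
  t1: 67 07 97 d1 ff 5b 0b fc
  t2: d1 ff 97 5b 07 0b 67 fc
  t3: fc 67 0b 07 5b 97 ff d1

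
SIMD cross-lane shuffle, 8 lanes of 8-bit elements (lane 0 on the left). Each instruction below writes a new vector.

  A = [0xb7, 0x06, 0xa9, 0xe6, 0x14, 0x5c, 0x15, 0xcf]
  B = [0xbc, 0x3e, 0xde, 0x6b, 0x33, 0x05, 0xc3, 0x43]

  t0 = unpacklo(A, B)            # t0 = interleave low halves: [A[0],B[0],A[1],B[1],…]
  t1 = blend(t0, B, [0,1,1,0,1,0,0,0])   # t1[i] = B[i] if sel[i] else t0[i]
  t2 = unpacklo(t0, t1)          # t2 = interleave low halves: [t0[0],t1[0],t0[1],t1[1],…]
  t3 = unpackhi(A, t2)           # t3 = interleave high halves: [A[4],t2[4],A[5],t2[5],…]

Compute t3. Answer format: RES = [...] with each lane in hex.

t0 = [0xb7, 0xbc, 0x06, 0x3e, 0xa9, 0xde, 0xe6, 0x6b]
t1 = [0xb7, 0x3e, 0xde, 0x3e, 0x33, 0xde, 0xe6, 0x6b]
t2 = [0xb7, 0xb7, 0xbc, 0x3e, 0x06, 0xde, 0x3e, 0x3e]
t3 = [0x14, 0x06, 0x5c, 0xde, 0x15, 0x3e, 0xcf, 0x3e]

RES = [0x14, 0x06, 0x5c, 0xde, 0x15, 0x3e, 0xcf, 0x3e]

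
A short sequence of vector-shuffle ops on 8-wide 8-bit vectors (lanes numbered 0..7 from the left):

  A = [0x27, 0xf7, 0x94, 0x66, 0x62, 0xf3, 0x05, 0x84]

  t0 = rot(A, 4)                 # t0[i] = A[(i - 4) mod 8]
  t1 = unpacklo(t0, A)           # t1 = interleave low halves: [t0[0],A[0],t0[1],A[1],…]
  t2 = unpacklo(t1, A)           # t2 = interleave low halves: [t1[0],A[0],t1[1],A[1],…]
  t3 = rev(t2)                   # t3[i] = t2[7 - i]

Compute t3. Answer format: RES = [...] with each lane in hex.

RES = [0x66, 0xf7, 0x94, 0xf3, 0xf7, 0x27, 0x27, 0x62]

  t0: 62 f3 05 84 27 f7 94 66
  t1: 62 27 f3 f7 05 94 84 66
  t2: 62 27 27 f7 f3 94 f7 66
  t3: 66 f7 94 f3 f7 27 27 62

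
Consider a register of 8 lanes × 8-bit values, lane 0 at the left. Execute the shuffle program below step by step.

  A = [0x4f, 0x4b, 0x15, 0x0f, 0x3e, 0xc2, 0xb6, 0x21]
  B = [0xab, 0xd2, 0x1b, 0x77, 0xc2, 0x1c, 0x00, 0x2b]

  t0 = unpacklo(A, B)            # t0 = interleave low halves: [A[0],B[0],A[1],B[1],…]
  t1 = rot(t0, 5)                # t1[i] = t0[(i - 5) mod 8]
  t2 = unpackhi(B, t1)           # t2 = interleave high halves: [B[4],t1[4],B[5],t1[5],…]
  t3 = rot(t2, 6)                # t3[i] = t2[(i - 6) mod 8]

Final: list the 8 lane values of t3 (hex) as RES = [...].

RES = [ 0x1c  0x4f  0x00  0xab  0x2b  0x4b  0xc2  0x77 ]

→ t0 |4f|ab|4b|d2|15|1b|0f|77|
→ t1 |d2|15|1b|0f|77|4f|ab|4b|
→ t2 |c2|77|1c|4f|00|ab|2b|4b|
→ t3 |1c|4f|00|ab|2b|4b|c2|77|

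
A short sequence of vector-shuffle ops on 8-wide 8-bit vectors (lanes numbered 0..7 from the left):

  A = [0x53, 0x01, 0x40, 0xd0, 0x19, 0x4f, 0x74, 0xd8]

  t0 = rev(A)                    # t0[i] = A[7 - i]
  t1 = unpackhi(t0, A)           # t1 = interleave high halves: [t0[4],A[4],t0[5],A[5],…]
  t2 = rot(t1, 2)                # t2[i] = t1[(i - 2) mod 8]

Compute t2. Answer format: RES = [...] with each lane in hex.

  t0: d8 74 4f 19 d0 40 01 53
  t1: d0 19 40 4f 01 74 53 d8
  t2: 53 d8 d0 19 40 4f 01 74

RES = [0x53, 0xd8, 0xd0, 0x19, 0x40, 0x4f, 0x01, 0x74]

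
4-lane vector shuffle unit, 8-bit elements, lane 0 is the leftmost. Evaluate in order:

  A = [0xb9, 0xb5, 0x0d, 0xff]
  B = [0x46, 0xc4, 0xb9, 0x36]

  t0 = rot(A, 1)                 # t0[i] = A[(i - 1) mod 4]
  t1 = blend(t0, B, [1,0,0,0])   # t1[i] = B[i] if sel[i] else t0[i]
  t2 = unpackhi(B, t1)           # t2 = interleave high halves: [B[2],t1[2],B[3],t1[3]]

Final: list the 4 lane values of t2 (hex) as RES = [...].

  t0: ff b9 b5 0d
  t1: 46 b9 b5 0d
  t2: b9 b5 36 0d

RES = [0xb9, 0xb5, 0x36, 0x0d]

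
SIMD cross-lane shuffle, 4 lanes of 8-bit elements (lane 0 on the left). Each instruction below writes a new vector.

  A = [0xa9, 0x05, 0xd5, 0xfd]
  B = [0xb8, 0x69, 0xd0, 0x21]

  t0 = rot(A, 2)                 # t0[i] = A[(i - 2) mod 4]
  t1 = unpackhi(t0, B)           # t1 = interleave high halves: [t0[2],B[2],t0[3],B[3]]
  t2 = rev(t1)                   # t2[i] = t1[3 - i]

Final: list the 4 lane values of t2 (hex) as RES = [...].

  t0: d5 fd a9 05
  t1: a9 d0 05 21
  t2: 21 05 d0 a9

RES = [0x21, 0x05, 0xd0, 0xa9]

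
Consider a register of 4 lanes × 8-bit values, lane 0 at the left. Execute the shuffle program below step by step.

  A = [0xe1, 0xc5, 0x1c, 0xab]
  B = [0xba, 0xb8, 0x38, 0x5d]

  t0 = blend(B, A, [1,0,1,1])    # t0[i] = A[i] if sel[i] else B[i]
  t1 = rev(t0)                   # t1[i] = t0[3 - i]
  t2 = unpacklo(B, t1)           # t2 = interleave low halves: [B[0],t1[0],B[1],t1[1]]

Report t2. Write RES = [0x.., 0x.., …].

t0 = [0xe1, 0xb8, 0x1c, 0xab]
t1 = [0xab, 0x1c, 0xb8, 0xe1]
t2 = [0xba, 0xab, 0xb8, 0x1c]

RES = [ 0xba  0xab  0xb8  0x1c ]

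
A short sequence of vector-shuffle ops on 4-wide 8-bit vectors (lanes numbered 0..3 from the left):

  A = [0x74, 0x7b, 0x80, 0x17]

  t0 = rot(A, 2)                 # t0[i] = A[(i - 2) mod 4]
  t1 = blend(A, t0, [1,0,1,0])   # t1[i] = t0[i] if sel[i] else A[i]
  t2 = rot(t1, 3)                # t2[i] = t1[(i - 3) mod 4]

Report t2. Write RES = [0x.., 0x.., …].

RES = [ 0x7b  0x74  0x17  0x80 ]

t0 = [0x80, 0x17, 0x74, 0x7b]
t1 = [0x80, 0x7b, 0x74, 0x17]
t2 = [0x7b, 0x74, 0x17, 0x80]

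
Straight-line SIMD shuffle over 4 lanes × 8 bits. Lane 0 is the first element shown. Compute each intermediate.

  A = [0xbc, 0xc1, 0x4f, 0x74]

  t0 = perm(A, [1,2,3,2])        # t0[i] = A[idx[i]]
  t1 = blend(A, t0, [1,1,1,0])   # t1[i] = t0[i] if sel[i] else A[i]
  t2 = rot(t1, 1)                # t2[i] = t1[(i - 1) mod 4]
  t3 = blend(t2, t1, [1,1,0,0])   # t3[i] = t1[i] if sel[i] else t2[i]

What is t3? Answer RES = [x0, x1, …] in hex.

  t0: c1 4f 74 4f
  t1: c1 4f 74 74
  t2: 74 c1 4f 74
  t3: c1 4f 4f 74

RES = [ 0xc1  0x4f  0x4f  0x74 ]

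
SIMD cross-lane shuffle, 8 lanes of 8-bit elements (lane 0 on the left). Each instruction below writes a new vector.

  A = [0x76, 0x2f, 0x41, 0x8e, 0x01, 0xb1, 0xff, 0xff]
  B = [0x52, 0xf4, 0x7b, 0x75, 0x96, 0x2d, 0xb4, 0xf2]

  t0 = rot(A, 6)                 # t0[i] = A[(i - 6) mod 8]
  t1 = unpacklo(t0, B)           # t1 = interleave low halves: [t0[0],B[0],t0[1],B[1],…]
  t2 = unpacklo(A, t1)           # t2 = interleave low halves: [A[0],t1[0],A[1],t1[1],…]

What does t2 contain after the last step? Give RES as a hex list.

t0 = [0x41, 0x8e, 0x01, 0xb1, 0xff, 0xff, 0x76, 0x2f]
t1 = [0x41, 0x52, 0x8e, 0xf4, 0x01, 0x7b, 0xb1, 0x75]
t2 = [0x76, 0x41, 0x2f, 0x52, 0x41, 0x8e, 0x8e, 0xf4]

RES = [ 0x76  0x41  0x2f  0x52  0x41  0x8e  0x8e  0xf4 ]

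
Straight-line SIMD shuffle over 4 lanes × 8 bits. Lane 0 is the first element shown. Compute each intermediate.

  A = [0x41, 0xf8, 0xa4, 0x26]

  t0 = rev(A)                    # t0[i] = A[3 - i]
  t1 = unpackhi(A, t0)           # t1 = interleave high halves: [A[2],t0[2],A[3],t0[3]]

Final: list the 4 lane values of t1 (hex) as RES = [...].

→ t0 |26|a4|f8|41|
→ t1 |a4|f8|26|41|

RES = [ 0xa4  0xf8  0x26  0x41 ]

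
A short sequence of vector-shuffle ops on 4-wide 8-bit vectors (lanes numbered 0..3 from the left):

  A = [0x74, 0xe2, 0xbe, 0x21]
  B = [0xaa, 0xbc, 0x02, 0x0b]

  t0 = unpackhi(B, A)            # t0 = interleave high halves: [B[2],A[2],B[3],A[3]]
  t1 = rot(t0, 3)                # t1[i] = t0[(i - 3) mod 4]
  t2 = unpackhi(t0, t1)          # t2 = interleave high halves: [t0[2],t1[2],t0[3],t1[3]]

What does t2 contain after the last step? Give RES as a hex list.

RES = [ 0x0b  0x21  0x21  0x02 ]

  t0: 02 be 0b 21
  t1: be 0b 21 02
  t2: 0b 21 21 02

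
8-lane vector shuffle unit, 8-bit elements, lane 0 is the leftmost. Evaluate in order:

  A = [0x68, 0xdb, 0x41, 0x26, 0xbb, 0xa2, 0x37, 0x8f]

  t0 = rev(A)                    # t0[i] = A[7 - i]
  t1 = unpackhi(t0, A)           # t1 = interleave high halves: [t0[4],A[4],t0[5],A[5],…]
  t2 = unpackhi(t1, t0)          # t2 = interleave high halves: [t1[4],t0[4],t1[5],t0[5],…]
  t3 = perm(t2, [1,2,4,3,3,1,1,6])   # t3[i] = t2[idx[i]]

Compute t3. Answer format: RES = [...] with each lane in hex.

RES = [ 0x26  0x37  0x68  0x41  0x41  0x26  0x26  0x8f ]

t0 = [0x8f, 0x37, 0xa2, 0xbb, 0x26, 0x41, 0xdb, 0x68]
t1 = [0x26, 0xbb, 0x41, 0xa2, 0xdb, 0x37, 0x68, 0x8f]
t2 = [0xdb, 0x26, 0x37, 0x41, 0x68, 0xdb, 0x8f, 0x68]
t3 = [0x26, 0x37, 0x68, 0x41, 0x41, 0x26, 0x26, 0x8f]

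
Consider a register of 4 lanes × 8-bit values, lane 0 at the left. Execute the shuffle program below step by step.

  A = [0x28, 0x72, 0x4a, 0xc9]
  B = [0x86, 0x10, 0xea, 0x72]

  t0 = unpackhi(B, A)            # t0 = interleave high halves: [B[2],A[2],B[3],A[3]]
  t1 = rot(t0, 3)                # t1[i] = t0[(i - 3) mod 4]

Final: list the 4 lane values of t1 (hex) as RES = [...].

t0 = [0xea, 0x4a, 0x72, 0xc9]
t1 = [0x4a, 0x72, 0xc9, 0xea]

RES = [ 0x4a  0x72  0xc9  0xea ]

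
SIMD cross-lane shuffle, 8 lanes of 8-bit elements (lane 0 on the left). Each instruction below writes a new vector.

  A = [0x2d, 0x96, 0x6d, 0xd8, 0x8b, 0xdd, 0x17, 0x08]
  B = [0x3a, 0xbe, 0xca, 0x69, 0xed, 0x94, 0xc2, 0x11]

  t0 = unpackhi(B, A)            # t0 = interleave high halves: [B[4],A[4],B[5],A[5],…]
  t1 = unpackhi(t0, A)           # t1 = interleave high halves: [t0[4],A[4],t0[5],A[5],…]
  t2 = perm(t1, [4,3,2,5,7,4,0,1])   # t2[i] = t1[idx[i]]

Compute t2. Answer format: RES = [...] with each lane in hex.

RES = [ 0x11  0xdd  0x17  0x17  0x08  0x11  0xc2  0x8b ]

t0 = [0xed, 0x8b, 0x94, 0xdd, 0xc2, 0x17, 0x11, 0x08]
t1 = [0xc2, 0x8b, 0x17, 0xdd, 0x11, 0x17, 0x08, 0x08]
t2 = [0x11, 0xdd, 0x17, 0x17, 0x08, 0x11, 0xc2, 0x8b]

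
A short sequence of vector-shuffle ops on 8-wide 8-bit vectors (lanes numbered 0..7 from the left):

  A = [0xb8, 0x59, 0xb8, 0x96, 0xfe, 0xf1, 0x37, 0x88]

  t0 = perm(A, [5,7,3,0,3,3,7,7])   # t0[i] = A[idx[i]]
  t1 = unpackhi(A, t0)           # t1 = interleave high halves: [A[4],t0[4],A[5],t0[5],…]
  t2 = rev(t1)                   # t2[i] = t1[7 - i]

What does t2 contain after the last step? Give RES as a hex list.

RES = [ 0x88  0x88  0x88  0x37  0x96  0xf1  0x96  0xfe ]

t0 = [0xf1, 0x88, 0x96, 0xb8, 0x96, 0x96, 0x88, 0x88]
t1 = [0xfe, 0x96, 0xf1, 0x96, 0x37, 0x88, 0x88, 0x88]
t2 = [0x88, 0x88, 0x88, 0x37, 0x96, 0xf1, 0x96, 0xfe]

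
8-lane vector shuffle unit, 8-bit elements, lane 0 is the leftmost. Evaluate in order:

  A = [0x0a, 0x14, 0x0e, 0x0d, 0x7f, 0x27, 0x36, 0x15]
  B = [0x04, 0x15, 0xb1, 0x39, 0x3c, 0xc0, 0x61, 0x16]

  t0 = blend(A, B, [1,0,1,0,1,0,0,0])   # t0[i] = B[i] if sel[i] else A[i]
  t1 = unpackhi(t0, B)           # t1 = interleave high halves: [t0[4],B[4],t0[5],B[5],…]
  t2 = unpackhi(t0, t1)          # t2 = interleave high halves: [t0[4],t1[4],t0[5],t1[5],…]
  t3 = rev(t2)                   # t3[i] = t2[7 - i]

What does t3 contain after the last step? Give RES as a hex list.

→ t0 |04|14|b1|0d|3c|27|36|15|
→ t1 |3c|3c|27|c0|36|61|15|16|
→ t2 |3c|36|27|61|36|15|15|16|
→ t3 |16|15|15|36|61|27|36|3c|

RES = [0x16, 0x15, 0x15, 0x36, 0x61, 0x27, 0x36, 0x3c]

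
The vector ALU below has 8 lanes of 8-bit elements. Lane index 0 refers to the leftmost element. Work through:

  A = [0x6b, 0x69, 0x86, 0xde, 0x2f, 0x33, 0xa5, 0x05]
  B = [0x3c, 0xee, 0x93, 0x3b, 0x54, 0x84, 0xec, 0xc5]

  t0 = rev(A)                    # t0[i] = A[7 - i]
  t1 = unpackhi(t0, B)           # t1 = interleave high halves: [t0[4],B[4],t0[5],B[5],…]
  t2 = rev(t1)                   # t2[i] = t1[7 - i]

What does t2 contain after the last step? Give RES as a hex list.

→ t0 |05|a5|33|2f|de|86|69|6b|
→ t1 |de|54|86|84|69|ec|6b|c5|
→ t2 |c5|6b|ec|69|84|86|54|de|

RES = [0xc5, 0x6b, 0xec, 0x69, 0x84, 0x86, 0x54, 0xde]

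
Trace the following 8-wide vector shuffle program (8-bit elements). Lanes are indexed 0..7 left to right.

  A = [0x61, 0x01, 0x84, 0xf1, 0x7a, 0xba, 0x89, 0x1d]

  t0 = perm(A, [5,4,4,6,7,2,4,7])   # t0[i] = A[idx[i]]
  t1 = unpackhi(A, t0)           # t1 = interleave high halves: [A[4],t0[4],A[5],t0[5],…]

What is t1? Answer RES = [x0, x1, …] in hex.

RES = [0x7a, 0x1d, 0xba, 0x84, 0x89, 0x7a, 0x1d, 0x1d]

t0 = [0xba, 0x7a, 0x7a, 0x89, 0x1d, 0x84, 0x7a, 0x1d]
t1 = [0x7a, 0x1d, 0xba, 0x84, 0x89, 0x7a, 0x1d, 0x1d]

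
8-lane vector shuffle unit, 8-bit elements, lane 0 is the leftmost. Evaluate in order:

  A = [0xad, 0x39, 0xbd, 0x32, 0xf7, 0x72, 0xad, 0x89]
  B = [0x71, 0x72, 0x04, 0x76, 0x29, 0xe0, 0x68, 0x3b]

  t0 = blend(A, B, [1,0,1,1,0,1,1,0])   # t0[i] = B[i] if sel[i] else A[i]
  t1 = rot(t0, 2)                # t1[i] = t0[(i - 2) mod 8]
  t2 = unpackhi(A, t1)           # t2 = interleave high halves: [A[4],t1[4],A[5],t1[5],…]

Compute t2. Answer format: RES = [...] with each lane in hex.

  t0: 71 39 04 76 f7 e0 68 89
  t1: 68 89 71 39 04 76 f7 e0
  t2: f7 04 72 76 ad f7 89 e0

RES = [ 0xf7  0x04  0x72  0x76  0xad  0xf7  0x89  0xe0 ]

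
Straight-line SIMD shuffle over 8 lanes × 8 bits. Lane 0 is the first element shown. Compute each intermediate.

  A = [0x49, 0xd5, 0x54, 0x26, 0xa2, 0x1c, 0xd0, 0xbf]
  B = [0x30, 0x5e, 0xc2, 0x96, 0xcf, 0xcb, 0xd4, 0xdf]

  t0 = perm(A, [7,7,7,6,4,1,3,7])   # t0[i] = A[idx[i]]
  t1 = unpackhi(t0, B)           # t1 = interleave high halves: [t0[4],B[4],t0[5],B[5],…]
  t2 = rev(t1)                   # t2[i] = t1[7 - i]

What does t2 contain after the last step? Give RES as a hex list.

RES = [ 0xdf  0xbf  0xd4  0x26  0xcb  0xd5  0xcf  0xa2 ]

→ t0 |bf|bf|bf|d0|a2|d5|26|bf|
→ t1 |a2|cf|d5|cb|26|d4|bf|df|
→ t2 |df|bf|d4|26|cb|d5|cf|a2|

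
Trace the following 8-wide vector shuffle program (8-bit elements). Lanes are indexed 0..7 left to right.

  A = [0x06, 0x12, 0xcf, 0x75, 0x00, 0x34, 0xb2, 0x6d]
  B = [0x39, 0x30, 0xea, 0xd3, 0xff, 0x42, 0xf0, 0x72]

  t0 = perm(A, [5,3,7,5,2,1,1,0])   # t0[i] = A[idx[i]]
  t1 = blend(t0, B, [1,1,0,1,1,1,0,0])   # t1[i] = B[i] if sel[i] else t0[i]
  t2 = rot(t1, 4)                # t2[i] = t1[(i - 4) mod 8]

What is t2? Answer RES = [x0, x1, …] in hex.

RES = [ 0xff  0x42  0x12  0x06  0x39  0x30  0x6d  0xd3 ]

→ t0 |34|75|6d|34|cf|12|12|06|
→ t1 |39|30|6d|d3|ff|42|12|06|
→ t2 |ff|42|12|06|39|30|6d|d3|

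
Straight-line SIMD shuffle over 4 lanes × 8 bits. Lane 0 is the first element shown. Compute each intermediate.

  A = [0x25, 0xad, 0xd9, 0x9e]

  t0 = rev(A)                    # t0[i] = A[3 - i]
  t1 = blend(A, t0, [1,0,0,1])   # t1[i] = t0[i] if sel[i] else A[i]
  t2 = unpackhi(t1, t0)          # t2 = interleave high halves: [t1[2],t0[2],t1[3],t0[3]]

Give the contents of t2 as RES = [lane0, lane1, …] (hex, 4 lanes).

RES = [ 0xd9  0xad  0x25  0x25 ]

→ t0 |9e|d9|ad|25|
→ t1 |9e|ad|d9|25|
→ t2 |d9|ad|25|25|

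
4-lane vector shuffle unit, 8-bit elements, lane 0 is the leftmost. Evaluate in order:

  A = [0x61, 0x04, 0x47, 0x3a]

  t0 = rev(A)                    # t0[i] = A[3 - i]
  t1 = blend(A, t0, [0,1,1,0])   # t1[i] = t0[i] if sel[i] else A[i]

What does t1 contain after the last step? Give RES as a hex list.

  t0: 3a 47 04 61
  t1: 61 47 04 3a

RES = [ 0x61  0x47  0x04  0x3a ]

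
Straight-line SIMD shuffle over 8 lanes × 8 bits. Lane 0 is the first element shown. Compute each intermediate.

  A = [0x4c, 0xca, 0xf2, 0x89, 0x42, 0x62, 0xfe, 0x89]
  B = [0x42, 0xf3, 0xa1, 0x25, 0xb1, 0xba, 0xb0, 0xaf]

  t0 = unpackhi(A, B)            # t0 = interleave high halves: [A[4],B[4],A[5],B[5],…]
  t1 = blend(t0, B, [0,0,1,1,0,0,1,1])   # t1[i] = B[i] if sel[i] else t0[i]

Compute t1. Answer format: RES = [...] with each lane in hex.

  t0: 42 b1 62 ba fe b0 89 af
  t1: 42 b1 a1 25 fe b0 b0 af

RES = [0x42, 0xb1, 0xa1, 0x25, 0xfe, 0xb0, 0xb0, 0xaf]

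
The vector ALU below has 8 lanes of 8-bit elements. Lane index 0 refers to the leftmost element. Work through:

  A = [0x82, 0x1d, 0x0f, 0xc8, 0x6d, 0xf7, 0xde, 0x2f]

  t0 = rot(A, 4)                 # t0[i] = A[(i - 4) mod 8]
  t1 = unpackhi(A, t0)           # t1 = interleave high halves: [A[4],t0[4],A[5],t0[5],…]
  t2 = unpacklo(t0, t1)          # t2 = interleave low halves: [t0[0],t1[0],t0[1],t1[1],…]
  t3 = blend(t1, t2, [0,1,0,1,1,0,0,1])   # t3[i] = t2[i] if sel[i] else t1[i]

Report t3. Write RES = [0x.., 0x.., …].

→ t0 |6d|f7|de|2f|82|1d|0f|c8|
→ t1 |6d|82|f7|1d|de|0f|2f|c8|
→ t2 |6d|6d|f7|82|de|f7|2f|1d|
→ t3 |6d|6d|f7|82|de|0f|2f|1d|

RES = [0x6d, 0x6d, 0xf7, 0x82, 0xde, 0x0f, 0x2f, 0x1d]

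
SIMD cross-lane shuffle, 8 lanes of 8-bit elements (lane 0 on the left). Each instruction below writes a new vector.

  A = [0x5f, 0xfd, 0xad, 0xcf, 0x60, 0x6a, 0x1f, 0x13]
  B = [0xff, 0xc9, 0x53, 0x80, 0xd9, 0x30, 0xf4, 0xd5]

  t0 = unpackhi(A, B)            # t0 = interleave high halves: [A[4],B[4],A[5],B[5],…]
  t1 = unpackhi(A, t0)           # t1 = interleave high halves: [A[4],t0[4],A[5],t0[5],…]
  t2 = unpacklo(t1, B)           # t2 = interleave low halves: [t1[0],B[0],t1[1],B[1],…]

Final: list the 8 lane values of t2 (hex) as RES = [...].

  t0: 60 d9 6a 30 1f f4 13 d5
  t1: 60 1f 6a f4 1f 13 13 d5
  t2: 60 ff 1f c9 6a 53 f4 80

RES = [ 0x60  0xff  0x1f  0xc9  0x6a  0x53  0xf4  0x80 ]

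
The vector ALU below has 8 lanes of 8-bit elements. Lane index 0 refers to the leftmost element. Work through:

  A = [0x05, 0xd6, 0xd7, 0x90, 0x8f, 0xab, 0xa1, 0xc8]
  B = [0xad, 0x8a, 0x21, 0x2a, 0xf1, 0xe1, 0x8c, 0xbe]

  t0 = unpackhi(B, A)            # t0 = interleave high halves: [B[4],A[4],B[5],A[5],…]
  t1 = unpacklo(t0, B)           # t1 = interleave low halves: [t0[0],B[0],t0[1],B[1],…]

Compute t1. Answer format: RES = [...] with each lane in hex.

RES = [ 0xf1  0xad  0x8f  0x8a  0xe1  0x21  0xab  0x2a ]

t0 = [0xf1, 0x8f, 0xe1, 0xab, 0x8c, 0xa1, 0xbe, 0xc8]
t1 = [0xf1, 0xad, 0x8f, 0x8a, 0xe1, 0x21, 0xab, 0x2a]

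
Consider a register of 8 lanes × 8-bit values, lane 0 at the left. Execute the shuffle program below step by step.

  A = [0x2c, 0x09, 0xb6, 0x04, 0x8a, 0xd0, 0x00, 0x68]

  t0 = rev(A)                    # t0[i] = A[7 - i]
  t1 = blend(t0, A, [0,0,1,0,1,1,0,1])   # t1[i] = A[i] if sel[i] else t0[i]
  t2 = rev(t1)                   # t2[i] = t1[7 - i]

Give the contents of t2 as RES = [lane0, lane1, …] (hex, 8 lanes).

RES = [0x68, 0x09, 0xd0, 0x8a, 0x8a, 0xb6, 0x00, 0x68]

t0 = [0x68, 0x00, 0xd0, 0x8a, 0x04, 0xb6, 0x09, 0x2c]
t1 = [0x68, 0x00, 0xb6, 0x8a, 0x8a, 0xd0, 0x09, 0x68]
t2 = [0x68, 0x09, 0xd0, 0x8a, 0x8a, 0xb6, 0x00, 0x68]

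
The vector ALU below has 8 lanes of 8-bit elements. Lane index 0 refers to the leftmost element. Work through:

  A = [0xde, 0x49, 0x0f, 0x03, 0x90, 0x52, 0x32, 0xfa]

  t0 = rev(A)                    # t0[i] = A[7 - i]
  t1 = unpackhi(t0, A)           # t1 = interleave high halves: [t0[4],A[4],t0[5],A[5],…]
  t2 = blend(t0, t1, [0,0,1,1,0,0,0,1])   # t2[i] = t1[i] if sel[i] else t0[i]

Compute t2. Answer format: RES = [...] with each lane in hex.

RES = [ 0xfa  0x32  0x0f  0x52  0x03  0x0f  0x49  0xfa ]

  t0: fa 32 52 90 03 0f 49 de
  t1: 03 90 0f 52 49 32 de fa
  t2: fa 32 0f 52 03 0f 49 fa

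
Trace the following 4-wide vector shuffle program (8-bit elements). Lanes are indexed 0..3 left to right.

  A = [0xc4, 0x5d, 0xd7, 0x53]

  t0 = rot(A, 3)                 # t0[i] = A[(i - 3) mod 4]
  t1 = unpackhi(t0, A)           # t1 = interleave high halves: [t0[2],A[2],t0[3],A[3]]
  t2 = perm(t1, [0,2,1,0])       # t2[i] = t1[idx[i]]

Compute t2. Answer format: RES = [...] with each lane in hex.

→ t0 |5d|d7|53|c4|
→ t1 |53|d7|c4|53|
→ t2 |53|c4|d7|53|

RES = [0x53, 0xc4, 0xd7, 0x53]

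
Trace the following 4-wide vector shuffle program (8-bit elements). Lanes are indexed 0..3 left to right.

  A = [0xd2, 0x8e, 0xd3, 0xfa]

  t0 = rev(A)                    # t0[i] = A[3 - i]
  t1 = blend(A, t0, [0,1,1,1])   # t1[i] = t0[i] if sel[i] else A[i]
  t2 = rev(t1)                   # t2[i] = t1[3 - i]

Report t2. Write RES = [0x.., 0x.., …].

t0 = [0xfa, 0xd3, 0x8e, 0xd2]
t1 = [0xd2, 0xd3, 0x8e, 0xd2]
t2 = [0xd2, 0x8e, 0xd3, 0xd2]

RES = [0xd2, 0x8e, 0xd3, 0xd2]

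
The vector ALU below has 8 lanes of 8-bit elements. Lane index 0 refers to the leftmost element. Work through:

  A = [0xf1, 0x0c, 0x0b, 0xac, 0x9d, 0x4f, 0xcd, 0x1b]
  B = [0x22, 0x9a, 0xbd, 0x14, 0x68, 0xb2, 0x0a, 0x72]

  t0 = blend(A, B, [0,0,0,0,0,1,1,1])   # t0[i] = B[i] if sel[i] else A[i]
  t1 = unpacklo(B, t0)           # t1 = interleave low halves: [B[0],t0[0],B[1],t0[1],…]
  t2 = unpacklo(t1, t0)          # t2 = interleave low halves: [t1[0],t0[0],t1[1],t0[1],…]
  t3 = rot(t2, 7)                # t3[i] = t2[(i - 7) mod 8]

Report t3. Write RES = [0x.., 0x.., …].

t0 = [0xf1, 0x0c, 0x0b, 0xac, 0x9d, 0xb2, 0x0a, 0x72]
t1 = [0x22, 0xf1, 0x9a, 0x0c, 0xbd, 0x0b, 0x14, 0xac]
t2 = [0x22, 0xf1, 0xf1, 0x0c, 0x9a, 0x0b, 0x0c, 0xac]
t3 = [0xf1, 0xf1, 0x0c, 0x9a, 0x0b, 0x0c, 0xac, 0x22]

RES = [0xf1, 0xf1, 0x0c, 0x9a, 0x0b, 0x0c, 0xac, 0x22]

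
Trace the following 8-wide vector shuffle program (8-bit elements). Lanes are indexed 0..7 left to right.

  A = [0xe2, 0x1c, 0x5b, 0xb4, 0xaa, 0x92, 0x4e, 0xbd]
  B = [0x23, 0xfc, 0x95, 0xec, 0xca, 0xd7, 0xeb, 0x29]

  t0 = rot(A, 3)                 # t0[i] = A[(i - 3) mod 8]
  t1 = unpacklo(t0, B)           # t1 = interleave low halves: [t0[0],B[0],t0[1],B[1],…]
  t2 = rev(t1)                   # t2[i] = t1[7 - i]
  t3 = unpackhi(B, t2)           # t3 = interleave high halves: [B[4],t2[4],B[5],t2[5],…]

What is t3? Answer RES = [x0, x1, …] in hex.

→ t0 |92|4e|bd|e2|1c|5b|b4|aa|
→ t1 |92|23|4e|fc|bd|95|e2|ec|
→ t2 |ec|e2|95|bd|fc|4e|23|92|
→ t3 |ca|fc|d7|4e|eb|23|29|92|

RES = [ 0xca  0xfc  0xd7  0x4e  0xeb  0x23  0x29  0x92 ]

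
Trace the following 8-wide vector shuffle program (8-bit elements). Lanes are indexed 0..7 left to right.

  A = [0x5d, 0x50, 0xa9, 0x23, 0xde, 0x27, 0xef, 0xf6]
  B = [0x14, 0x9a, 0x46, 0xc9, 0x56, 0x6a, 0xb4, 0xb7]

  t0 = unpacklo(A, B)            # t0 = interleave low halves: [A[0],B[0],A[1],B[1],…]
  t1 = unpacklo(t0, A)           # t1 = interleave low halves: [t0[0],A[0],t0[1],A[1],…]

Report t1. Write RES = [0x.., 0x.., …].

RES = [0x5d, 0x5d, 0x14, 0x50, 0x50, 0xa9, 0x9a, 0x23]

  t0: 5d 14 50 9a a9 46 23 c9
  t1: 5d 5d 14 50 50 a9 9a 23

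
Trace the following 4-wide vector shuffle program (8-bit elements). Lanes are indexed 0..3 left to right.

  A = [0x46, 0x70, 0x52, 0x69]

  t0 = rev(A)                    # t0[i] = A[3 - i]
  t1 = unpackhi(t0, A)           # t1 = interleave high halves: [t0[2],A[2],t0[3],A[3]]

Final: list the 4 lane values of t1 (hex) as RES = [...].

RES = [ 0x70  0x52  0x46  0x69 ]

  t0: 69 52 70 46
  t1: 70 52 46 69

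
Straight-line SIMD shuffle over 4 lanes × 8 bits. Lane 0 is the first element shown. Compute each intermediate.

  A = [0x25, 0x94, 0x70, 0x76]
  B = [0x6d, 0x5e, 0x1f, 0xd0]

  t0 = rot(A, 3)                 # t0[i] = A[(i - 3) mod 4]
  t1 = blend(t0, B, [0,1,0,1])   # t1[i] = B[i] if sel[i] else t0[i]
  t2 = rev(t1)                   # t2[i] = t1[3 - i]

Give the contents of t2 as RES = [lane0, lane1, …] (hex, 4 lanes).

→ t0 |94|70|76|25|
→ t1 |94|5e|76|d0|
→ t2 |d0|76|5e|94|

RES = [0xd0, 0x76, 0x5e, 0x94]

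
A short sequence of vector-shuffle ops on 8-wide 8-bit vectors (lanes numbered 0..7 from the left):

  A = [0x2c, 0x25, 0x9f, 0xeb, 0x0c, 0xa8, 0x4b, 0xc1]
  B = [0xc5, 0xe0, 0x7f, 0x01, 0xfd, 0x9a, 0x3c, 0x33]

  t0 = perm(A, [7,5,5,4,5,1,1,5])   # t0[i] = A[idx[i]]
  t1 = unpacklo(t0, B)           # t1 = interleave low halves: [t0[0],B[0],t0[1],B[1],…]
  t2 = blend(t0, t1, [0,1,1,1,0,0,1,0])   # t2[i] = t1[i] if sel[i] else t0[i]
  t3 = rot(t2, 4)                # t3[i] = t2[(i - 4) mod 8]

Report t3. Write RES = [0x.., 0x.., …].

→ t0 |c1|a8|a8|0c|a8|25|25|a8|
→ t1 |c1|c5|a8|e0|a8|7f|0c|01|
→ t2 |c1|c5|a8|e0|a8|25|0c|a8|
→ t3 |a8|25|0c|a8|c1|c5|a8|e0|

RES = [ 0xa8  0x25  0x0c  0xa8  0xc1  0xc5  0xa8  0xe0 ]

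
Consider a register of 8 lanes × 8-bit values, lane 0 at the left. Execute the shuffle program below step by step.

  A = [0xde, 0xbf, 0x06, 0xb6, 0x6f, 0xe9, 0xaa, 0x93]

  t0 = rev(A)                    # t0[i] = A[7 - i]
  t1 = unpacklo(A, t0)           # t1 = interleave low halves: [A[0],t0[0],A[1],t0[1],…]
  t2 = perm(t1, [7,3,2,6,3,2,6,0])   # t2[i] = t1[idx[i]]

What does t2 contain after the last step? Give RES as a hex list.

RES = [0x6f, 0xaa, 0xbf, 0xb6, 0xaa, 0xbf, 0xb6, 0xde]

  t0: 93 aa e9 6f b6 06 bf de
  t1: de 93 bf aa 06 e9 b6 6f
  t2: 6f aa bf b6 aa bf b6 de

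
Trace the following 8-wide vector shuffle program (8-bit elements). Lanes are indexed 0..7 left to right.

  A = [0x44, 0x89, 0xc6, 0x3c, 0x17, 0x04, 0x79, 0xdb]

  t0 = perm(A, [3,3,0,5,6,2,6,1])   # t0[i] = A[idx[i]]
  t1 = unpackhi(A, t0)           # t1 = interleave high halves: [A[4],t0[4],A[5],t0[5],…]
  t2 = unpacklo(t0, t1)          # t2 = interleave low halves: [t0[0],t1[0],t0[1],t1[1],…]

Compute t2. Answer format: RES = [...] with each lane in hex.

  t0: 3c 3c 44 04 79 c6 79 89
  t1: 17 79 04 c6 79 79 db 89
  t2: 3c 17 3c 79 44 04 04 c6

RES = [ 0x3c  0x17  0x3c  0x79  0x44  0x04  0x04  0xc6 ]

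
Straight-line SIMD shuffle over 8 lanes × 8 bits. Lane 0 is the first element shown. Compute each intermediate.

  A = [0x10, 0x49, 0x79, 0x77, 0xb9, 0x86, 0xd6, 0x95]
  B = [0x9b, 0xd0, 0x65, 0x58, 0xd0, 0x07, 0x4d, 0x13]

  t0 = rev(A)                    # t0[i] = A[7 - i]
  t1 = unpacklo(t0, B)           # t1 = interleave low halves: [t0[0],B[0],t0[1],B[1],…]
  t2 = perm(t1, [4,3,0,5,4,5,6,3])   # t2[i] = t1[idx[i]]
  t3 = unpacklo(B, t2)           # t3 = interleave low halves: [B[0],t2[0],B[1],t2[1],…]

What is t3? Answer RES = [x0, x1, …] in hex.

RES = [ 0x9b  0x86  0xd0  0xd0  0x65  0x95  0x58  0x65 ]

→ t0 |95|d6|86|b9|77|79|49|10|
→ t1 |95|9b|d6|d0|86|65|b9|58|
→ t2 |86|d0|95|65|86|65|b9|d0|
→ t3 |9b|86|d0|d0|65|95|58|65|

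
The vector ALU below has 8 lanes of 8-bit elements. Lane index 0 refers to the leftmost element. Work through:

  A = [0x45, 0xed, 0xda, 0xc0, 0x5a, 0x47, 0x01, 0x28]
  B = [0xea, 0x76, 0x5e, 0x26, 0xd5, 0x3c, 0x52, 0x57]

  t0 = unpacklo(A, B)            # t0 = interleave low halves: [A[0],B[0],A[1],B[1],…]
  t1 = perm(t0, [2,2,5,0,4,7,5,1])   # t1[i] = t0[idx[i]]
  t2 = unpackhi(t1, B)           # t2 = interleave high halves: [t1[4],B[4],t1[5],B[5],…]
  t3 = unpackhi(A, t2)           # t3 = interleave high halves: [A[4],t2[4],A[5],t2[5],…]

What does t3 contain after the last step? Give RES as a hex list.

RES = [ 0x5a  0x5e  0x47  0x52  0x01  0xea  0x28  0x57 ]

  t0: 45 ea ed 76 da 5e c0 26
  t1: ed ed 5e 45 da 26 5e ea
  t2: da d5 26 3c 5e 52 ea 57
  t3: 5a 5e 47 52 01 ea 28 57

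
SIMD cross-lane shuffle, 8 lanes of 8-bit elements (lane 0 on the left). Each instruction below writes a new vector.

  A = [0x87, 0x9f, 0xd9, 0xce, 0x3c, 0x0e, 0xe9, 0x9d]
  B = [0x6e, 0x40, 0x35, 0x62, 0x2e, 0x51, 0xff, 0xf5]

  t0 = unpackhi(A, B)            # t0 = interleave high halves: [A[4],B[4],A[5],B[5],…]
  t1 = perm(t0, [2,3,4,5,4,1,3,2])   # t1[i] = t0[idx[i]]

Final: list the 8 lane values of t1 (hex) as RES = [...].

→ t0 |3c|2e|0e|51|e9|ff|9d|f5|
→ t1 |0e|51|e9|ff|e9|2e|51|0e|

RES = [ 0x0e  0x51  0xe9  0xff  0xe9  0x2e  0x51  0x0e ]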